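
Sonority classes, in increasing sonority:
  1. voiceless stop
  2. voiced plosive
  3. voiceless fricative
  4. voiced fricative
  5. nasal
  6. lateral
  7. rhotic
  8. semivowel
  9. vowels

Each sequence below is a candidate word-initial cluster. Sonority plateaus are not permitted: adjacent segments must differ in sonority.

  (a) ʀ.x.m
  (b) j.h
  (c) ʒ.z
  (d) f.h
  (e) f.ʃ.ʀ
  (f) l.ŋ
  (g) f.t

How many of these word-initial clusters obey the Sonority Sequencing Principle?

(a) ʀ.x.m: profile 7-3-5 — violates.
(b) j.h: profile 8-3 — violates.
(c) ʒ.z: profile 4-4 — violates.
(d) f.h: profile 3-3 — violates.
(e) f.ʃ.ʀ: profile 3-3-7 — violates.
(f) l.ŋ: profile 6-5 — violates.
(g) f.t: profile 3-1 — violates.

0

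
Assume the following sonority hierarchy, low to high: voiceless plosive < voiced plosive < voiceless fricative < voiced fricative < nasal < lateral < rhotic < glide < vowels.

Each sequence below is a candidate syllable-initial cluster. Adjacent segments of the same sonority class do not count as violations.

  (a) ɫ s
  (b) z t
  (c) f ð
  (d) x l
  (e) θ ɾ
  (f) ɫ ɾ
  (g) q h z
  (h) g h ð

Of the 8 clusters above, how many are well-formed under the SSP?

6

(a) 6-3 → violates
(b) 4-1 → violates
(c) 3-4 → obeys
(d) 3-6 → obeys
(e) 3-7 → obeys
(f) 6-7 → obeys
(g) 1-3-4 → obeys
(h) 2-3-4 → obeys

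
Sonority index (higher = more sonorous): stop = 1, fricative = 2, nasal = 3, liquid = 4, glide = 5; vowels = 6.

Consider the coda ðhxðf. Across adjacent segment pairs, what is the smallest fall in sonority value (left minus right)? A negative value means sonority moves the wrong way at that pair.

0

/ð/ — fricative, sonority 2.
/h/ — fricative, sonority 2.
/x/ — fricative, sonority 2.
/ð/ — fricative, sonority 2.
/f/ — fricative, sonority 2.
/ð/→/h/: change +0.
/h/→/x/: change +0.
/x/→/ð/: change +0.
/ð/→/f/: change +0.
Minimum = 0.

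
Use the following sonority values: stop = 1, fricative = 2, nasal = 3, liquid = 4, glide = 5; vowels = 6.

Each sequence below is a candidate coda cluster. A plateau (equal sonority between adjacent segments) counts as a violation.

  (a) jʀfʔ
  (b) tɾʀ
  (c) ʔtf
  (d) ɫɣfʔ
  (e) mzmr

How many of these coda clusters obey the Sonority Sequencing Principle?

(a) sonority 5-4-2-1: well-formed.
(b) sonority 1-4-4: ill-formed.
(c) sonority 1-1-2: ill-formed.
(d) sonority 4-2-2-1: ill-formed.
(e) sonority 3-2-3-4: ill-formed.

1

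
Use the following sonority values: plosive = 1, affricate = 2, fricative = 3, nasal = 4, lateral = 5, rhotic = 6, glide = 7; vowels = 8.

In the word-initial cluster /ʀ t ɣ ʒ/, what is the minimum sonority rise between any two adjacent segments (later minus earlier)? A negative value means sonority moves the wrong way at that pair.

-5

/ʀ/: rhotic = 6.
/t/: plosive = 1.
/ɣ/: fricative = 3.
/ʒ/: fricative = 3.
/ʀ/→/t/: change -5.
/t/→/ɣ/: change +2.
/ɣ/→/ʒ/: change +0.
Minimum = -5.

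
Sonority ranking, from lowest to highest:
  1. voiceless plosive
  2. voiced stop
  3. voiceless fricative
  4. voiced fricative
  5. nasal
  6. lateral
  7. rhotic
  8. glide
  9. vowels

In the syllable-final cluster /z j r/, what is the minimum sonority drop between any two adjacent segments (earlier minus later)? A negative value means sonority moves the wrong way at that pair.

-4

/z/ is a voiced fricative (sonority 4).
/j/ is a glide (sonority 8).
/r/ is a rhotic (sonority 7).
/z/→/j/: change -4.
/j/→/r/: change +1.
Minimum = -4.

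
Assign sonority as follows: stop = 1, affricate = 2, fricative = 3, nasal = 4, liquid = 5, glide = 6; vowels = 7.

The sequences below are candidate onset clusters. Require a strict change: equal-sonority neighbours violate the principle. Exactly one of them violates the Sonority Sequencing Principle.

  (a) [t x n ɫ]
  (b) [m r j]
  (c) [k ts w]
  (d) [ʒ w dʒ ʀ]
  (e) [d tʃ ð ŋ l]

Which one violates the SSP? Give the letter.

(a) 1-3-4-5 → obeys
(b) 4-5-6 → obeys
(c) 1-2-6 → obeys
(d) 3-6-2-5 → violates
(e) 1-2-3-4-5 → obeys

d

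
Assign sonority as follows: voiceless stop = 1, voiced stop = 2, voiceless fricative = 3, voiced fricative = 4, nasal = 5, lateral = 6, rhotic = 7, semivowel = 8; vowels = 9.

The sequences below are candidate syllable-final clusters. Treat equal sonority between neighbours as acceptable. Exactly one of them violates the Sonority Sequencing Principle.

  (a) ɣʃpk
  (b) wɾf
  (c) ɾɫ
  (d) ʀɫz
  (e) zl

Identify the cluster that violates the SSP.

e

(a) 4-3-1-1 → obeys
(b) 8-7-3 → obeys
(c) 7-6 → obeys
(d) 7-6-4 → obeys
(e) 4-6 → violates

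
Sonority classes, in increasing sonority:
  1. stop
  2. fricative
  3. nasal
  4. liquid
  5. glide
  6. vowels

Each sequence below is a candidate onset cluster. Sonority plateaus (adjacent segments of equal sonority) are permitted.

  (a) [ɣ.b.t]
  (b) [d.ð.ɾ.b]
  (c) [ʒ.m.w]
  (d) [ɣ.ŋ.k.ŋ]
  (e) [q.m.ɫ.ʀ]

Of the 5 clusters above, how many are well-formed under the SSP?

2

(a) sonority 2-1-1: ill-formed.
(b) sonority 1-2-4-1: ill-formed.
(c) sonority 2-3-5: well-formed.
(d) sonority 2-3-1-3: ill-formed.
(e) sonority 1-3-4-4: well-formed.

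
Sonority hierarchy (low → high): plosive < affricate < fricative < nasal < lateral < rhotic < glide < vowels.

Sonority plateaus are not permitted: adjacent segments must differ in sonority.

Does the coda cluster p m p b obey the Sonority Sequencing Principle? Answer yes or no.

/p/: plosive = 1.
/m/: nasal = 4.
/p/: plosive = 1.
/b/: plosive = 1.
The profile is 1-4-1-1. Between /p/ (1) and /m/ (4) sonority does not fall, so the cluster violates the SSP.

no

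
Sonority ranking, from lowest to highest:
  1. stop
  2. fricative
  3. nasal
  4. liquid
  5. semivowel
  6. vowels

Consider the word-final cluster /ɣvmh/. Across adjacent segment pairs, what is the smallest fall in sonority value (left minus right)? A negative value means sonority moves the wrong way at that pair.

-1

/ɣ/ — fricative, sonority 2.
/v/ — fricative, sonority 2.
/m/ — nasal, sonority 3.
/h/ — fricative, sonority 2.
/ɣ/→/v/: change +0.
/v/→/m/: change -1.
/m/→/h/: change +1.
Minimum = -1.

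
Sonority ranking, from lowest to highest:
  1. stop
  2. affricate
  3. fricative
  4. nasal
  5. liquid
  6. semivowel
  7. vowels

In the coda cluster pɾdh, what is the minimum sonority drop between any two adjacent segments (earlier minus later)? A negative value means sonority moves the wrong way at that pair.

-4

/p/: stop = 1.
/ɾ/: liquid = 5.
/d/: stop = 1.
/h/: fricative = 3.
/p/→/ɾ/: change -4.
/ɾ/→/d/: change +4.
/d/→/h/: change -2.
Minimum = -4.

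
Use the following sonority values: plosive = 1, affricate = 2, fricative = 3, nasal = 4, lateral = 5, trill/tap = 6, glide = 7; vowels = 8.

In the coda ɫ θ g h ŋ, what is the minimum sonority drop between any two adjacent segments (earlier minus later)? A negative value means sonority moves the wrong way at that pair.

-2

/ɫ/ — lateral, sonority 5.
/θ/ — fricative, sonority 3.
/g/ — plosive, sonority 1.
/h/ — fricative, sonority 3.
/ŋ/ — nasal, sonority 4.
/ɫ/→/θ/: change +2.
/θ/→/g/: change +2.
/g/→/h/: change -2.
/h/→/ŋ/: change -1.
Minimum = -2.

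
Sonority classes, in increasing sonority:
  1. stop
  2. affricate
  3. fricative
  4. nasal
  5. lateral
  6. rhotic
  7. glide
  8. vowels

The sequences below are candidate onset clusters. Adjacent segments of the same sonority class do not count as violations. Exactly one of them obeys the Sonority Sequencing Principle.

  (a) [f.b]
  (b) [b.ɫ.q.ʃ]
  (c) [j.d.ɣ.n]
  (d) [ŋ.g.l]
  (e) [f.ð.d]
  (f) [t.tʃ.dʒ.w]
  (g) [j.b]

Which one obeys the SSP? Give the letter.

(a) 3-1 → violates
(b) 1-5-1-3 → violates
(c) 7-1-3-4 → violates
(d) 4-1-5 → violates
(e) 3-3-1 → violates
(f) 1-2-2-7 → obeys
(g) 7-1 → violates

f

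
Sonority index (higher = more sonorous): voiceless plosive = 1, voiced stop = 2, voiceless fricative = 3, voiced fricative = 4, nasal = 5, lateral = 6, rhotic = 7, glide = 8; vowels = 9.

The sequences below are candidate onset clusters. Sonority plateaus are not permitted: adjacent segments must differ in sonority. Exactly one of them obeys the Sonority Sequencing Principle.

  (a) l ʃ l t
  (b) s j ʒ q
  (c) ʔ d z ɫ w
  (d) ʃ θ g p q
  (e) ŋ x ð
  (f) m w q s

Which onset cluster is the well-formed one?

(a) 6-3-6-1 → violates
(b) 3-8-4-1 → violates
(c) 1-2-4-6-8 → obeys
(d) 3-3-2-1-1 → violates
(e) 5-3-4 → violates
(f) 5-8-1-3 → violates

c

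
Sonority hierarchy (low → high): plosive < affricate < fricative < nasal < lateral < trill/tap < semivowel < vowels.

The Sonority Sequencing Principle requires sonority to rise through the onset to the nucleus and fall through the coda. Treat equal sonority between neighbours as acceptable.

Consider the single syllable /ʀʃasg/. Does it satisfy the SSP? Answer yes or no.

Onset: /ʀ/ is a trill/tap (sonority 6), /ʃ/ is a fricative (sonority 3); then the nucleus /a/ (sonority 8).
Onset profile 6-3-8 — does not rise throughout.
Coda: /s/ is a fricative (sonority 3), /g/ is a plosive (sonority 1).
Coda profile 8-3-1 — falls from the nucleus.

no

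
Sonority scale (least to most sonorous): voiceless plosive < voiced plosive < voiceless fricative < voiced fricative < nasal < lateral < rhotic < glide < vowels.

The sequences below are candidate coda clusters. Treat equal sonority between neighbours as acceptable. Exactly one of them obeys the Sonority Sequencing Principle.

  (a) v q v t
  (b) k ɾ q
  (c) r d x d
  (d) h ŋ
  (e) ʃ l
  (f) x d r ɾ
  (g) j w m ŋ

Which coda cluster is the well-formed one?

(a) v q v t: profile 4-1-4-1 — violates.
(b) k ɾ q: profile 1-7-1 — violates.
(c) r d x d: profile 7-2-3-2 — violates.
(d) h ŋ: profile 3-5 — violates.
(e) ʃ l: profile 3-6 — violates.
(f) x d r ɾ: profile 3-2-7-7 — violates.
(g) j w m ŋ: profile 8-8-5-5 — obeys.

g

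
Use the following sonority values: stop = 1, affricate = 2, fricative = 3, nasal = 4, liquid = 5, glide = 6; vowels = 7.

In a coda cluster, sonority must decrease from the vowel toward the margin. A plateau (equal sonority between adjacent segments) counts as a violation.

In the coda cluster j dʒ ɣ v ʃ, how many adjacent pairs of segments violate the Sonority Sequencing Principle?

/j/: glide = 6.
/dʒ/: affricate = 2.
/ɣ/: fricative = 3.
/v/: fricative = 3.
/ʃ/: fricative = 3.
/j/→/dʒ/: 6→2 (falls) — ok.
/dʒ/→/ɣ/: 2→3 (does not fall) — violation.
/ɣ/→/v/: 3→3 (plateau) — violation.
/v/→/ʃ/: 3→3 (plateau) — violation.

3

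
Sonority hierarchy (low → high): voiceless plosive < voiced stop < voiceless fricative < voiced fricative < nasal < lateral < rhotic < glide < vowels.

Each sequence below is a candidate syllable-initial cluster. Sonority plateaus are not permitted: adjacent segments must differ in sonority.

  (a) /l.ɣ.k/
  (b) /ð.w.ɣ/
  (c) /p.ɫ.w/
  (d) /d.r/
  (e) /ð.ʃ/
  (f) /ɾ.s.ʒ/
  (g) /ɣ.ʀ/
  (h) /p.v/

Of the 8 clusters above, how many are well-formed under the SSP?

4

(a) /l.ɣ.k/: profile 6-4-1 — violates.
(b) /ð.w.ɣ/: profile 4-8-4 — violates.
(c) /p.ɫ.w/: profile 1-6-8 — obeys.
(d) /d.r/: profile 2-7 — obeys.
(e) /ð.ʃ/: profile 4-3 — violates.
(f) /ɾ.s.ʒ/: profile 7-3-4 — violates.
(g) /ɣ.ʀ/: profile 4-7 — obeys.
(h) /p.v/: profile 1-4 — obeys.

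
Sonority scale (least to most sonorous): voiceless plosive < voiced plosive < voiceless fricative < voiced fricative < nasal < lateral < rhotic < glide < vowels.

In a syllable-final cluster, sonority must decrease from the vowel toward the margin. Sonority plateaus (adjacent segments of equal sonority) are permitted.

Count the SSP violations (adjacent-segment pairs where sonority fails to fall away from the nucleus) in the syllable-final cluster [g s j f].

/g/: voiced plosive = 2.
/s/: voiceless fricative = 3.
/j/: glide = 8.
/f/: voiceless fricative = 3.
/g/→/s/: 2→3 (does not fall) — violation.
/s/→/j/: 3→8 (does not fall) — violation.
/j/→/f/: 8→3 (falls) — ok.

2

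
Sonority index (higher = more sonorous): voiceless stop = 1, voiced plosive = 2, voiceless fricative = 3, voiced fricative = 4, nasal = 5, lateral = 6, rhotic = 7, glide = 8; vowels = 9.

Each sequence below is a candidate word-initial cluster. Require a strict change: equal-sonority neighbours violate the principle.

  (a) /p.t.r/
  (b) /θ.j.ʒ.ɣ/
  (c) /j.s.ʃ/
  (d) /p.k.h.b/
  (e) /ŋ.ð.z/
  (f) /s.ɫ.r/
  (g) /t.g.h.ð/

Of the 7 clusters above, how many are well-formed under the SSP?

2

(a) sonority 1-1-7: ill-formed.
(b) sonority 3-8-4-4: ill-formed.
(c) sonority 8-3-3: ill-formed.
(d) sonority 1-1-3-2: ill-formed.
(e) sonority 5-4-4: ill-formed.
(f) sonority 3-6-7: well-formed.
(g) sonority 1-2-3-4: well-formed.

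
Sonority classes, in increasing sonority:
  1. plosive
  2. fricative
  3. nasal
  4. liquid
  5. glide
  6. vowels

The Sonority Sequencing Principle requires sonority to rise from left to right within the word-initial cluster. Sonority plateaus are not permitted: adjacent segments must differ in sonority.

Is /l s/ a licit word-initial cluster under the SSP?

no

/l/: liquid = 4.
/s/: fricative = 2.
The profile is 4-2. Between /l/ (4) and /s/ (2) sonority does not rise, so the cluster violates the SSP.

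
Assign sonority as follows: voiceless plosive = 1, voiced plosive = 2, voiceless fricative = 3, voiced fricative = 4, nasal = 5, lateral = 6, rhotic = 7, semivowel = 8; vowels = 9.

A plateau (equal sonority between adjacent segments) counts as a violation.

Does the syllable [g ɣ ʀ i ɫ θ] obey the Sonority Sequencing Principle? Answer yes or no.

Onset: /g/ is a voiced plosive (sonority 2), /ɣ/ is a voiced fricative (sonority 4), /ʀ/ is a rhotic (sonority 7); then the nucleus /i/ (sonority 9).
Onset profile 2-4-7-9 — rises to the nucleus.
Coda: /ɫ/ is a lateral (sonority 6), /θ/ is a voiceless fricative (sonority 3).
Coda profile 9-6-3 — falls from the nucleus.

yes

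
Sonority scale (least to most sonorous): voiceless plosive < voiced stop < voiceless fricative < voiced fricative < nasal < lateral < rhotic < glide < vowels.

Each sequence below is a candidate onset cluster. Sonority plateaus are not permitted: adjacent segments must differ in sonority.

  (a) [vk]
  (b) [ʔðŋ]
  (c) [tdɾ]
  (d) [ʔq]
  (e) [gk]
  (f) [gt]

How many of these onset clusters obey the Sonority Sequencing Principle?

(a) sonority 4-1: ill-formed.
(b) sonority 1-4-5: well-formed.
(c) sonority 1-2-7: well-formed.
(d) sonority 1-1: ill-formed.
(e) sonority 2-1: ill-formed.
(f) sonority 2-1: ill-formed.

2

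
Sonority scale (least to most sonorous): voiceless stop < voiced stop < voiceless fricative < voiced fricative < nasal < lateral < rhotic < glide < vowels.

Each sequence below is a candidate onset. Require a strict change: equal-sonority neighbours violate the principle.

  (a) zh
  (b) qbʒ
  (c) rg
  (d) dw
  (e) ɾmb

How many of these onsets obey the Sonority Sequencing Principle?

2

(a) 4-3 → violates
(b) 1-2-4 → obeys
(c) 7-2 → violates
(d) 2-8 → obeys
(e) 7-5-2 → violates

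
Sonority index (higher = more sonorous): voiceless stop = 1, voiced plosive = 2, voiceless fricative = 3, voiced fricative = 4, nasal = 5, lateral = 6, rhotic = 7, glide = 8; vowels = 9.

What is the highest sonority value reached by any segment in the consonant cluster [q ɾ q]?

/q/ is a voiceless stop (sonority 1).
/ɾ/ is a rhotic (sonority 7).
/q/ is a voiceless stop (sonority 1).
The maximum is 7.

7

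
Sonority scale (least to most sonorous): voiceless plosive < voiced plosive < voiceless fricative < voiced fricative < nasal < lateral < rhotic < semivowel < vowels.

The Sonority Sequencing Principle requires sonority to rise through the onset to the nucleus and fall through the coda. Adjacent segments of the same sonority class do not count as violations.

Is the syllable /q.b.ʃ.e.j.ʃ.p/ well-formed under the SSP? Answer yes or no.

Onset: /q/ is a voiceless plosive (sonority 1), /b/ is a voiced plosive (sonority 2), /ʃ/ is a voiceless fricative (sonority 3); then the nucleus /e/ (sonority 9).
Onset profile 1-2-3-9 — rises to the nucleus.
Coda: /j/ is a semivowel (sonority 8), /ʃ/ is a voiceless fricative (sonority 3), /p/ is a voiceless plosive (sonority 1).
Coda profile 9-8-3-1 — falls from the nucleus.

yes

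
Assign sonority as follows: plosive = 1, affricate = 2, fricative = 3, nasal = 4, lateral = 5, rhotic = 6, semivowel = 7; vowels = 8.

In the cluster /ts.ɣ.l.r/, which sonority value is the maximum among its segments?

/ts/ is an affricate (sonority 2).
/ɣ/ is a fricative (sonority 3).
/l/ is a lateral (sonority 5).
/r/ is a rhotic (sonority 6).
The maximum is 6.

6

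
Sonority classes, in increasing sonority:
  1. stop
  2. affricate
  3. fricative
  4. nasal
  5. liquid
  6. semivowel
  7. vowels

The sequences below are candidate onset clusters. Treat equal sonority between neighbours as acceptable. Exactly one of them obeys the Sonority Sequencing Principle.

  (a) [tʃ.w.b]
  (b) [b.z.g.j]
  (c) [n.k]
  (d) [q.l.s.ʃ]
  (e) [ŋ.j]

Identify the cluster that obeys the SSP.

e

(a) [tʃ.w.b]: profile 2-6-1 — violates.
(b) [b.z.g.j]: profile 1-3-1-6 — violates.
(c) [n.k]: profile 4-1 — violates.
(d) [q.l.s.ʃ]: profile 1-5-3-3 — violates.
(e) [ŋ.j]: profile 4-6 — obeys.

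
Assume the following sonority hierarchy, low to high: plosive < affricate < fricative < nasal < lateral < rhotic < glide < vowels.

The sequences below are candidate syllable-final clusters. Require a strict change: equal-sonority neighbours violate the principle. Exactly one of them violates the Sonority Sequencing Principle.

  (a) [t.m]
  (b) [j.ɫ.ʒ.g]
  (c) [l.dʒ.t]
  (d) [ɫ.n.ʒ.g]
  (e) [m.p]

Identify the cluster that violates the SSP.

a

(a) 1-4 → violates
(b) 7-5-3-1 → obeys
(c) 5-2-1 → obeys
(d) 5-4-3-1 → obeys
(e) 4-1 → obeys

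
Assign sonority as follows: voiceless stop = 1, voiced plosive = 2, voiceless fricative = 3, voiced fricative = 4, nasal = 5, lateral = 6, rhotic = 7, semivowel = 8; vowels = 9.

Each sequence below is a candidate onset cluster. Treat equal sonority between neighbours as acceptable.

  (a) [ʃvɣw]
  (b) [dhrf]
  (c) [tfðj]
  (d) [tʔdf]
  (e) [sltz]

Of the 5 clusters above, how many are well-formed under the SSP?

(a) 3-4-4-8 → obeys
(b) 2-3-7-3 → violates
(c) 1-3-4-8 → obeys
(d) 1-1-2-3 → obeys
(e) 3-6-1-4 → violates

3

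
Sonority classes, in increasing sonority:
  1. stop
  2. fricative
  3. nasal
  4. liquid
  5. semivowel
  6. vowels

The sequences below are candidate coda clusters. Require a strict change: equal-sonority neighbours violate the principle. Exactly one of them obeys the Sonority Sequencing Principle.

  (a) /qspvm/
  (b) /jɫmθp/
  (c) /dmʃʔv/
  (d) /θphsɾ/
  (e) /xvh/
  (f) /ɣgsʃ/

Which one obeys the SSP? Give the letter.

(a) 1-2-1-2-3 → violates
(b) 5-4-3-2-1 → obeys
(c) 1-3-2-1-2 → violates
(d) 2-1-2-2-4 → violates
(e) 2-2-2 → violates
(f) 2-1-2-2 → violates

b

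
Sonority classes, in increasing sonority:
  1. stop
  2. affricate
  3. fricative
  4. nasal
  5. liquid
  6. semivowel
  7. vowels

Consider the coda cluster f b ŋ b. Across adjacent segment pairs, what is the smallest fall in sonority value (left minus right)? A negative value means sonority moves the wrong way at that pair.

-3

/f/ — fricative, sonority 3.
/b/ — stop, sonority 1.
/ŋ/ — nasal, sonority 4.
/b/ — stop, sonority 1.
/f/→/b/: change +2.
/b/→/ŋ/: change -3.
/ŋ/→/b/: change +3.
Minimum = -3.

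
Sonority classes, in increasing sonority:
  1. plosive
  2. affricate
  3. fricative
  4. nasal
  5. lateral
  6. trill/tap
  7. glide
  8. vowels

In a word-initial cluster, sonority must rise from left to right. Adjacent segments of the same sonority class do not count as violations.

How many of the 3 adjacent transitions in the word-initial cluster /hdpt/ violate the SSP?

/h/: fricative = 3.
/d/: plosive = 1.
/p/: plosive = 1.
/t/: plosive = 1.
/h/→/d/: 3→1 (does not rise) — violation.
/d/→/p/: 1→1 (plateau, allowed) — ok.
/p/→/t/: 1→1 (plateau, allowed) — ok.

1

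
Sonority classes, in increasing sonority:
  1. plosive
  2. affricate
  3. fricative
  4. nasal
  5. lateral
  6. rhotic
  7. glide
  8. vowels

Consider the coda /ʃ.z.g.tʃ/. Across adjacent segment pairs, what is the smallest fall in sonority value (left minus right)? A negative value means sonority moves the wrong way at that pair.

-1

/ʃ/ is a fricative (sonority 3).
/z/ is a fricative (sonority 3).
/g/ is a plosive (sonority 1).
/tʃ/ is an affricate (sonority 2).
/ʃ/→/z/: change +0.
/z/→/g/: change +2.
/g/→/tʃ/: change -1.
Minimum = -1.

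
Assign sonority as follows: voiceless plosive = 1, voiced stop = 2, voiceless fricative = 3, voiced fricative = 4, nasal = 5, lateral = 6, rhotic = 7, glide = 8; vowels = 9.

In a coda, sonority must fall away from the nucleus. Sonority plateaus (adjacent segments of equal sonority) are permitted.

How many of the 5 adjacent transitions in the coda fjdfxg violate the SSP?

/f/: voiceless fricative = 3.
/j/: glide = 8.
/d/: voiced stop = 2.
/f/: voiceless fricative = 3.
/x/: voiceless fricative = 3.
/g/: voiced stop = 2.
/f/→/j/: 3→8 (does not fall) — violation.
/j/→/d/: 8→2 (falls) — ok.
/d/→/f/: 2→3 (does not fall) — violation.
/f/→/x/: 3→3 (plateau, allowed) — ok.
/x/→/g/: 3→2 (falls) — ok.

2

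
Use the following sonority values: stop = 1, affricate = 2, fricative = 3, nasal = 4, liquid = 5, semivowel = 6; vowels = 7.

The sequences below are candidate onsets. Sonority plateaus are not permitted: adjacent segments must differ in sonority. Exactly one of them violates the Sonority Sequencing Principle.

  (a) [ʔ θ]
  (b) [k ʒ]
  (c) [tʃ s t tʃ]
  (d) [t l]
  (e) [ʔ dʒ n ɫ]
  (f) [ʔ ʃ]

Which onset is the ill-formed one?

c

(a) [ʔ θ]: profile 1-3 — obeys.
(b) [k ʒ]: profile 1-3 — obeys.
(c) [tʃ s t tʃ]: profile 2-3-1-2 — violates.
(d) [t l]: profile 1-5 — obeys.
(e) [ʔ dʒ n ɫ]: profile 1-2-4-5 — obeys.
(f) [ʔ ʃ]: profile 1-3 — obeys.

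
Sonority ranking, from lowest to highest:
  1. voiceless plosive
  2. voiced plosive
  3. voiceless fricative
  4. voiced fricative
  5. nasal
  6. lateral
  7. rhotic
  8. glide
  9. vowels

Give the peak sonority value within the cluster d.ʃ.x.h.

3

/d/ is a voiced plosive (sonority 2).
/ʃ/ is a voiceless fricative (sonority 3).
/x/ is a voiceless fricative (sonority 3).
/h/ is a voiceless fricative (sonority 3).
The maximum is 3.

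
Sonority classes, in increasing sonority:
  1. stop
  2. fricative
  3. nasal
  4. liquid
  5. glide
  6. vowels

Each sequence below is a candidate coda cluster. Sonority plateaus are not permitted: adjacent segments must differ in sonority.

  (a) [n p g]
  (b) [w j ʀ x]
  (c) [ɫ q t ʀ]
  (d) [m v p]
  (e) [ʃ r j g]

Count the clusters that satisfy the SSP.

1

(a) 3-1-1 → violates
(b) 5-5-4-2 → violates
(c) 4-1-1-4 → violates
(d) 3-2-1 → obeys
(e) 2-4-5-1 → violates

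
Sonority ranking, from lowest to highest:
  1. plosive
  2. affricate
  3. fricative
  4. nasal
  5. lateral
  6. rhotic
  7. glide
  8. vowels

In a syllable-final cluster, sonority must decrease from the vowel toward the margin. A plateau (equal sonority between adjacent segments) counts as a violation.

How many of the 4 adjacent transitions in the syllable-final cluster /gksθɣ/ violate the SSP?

4

/g/ is a plosive (sonority 1).
/k/ is a plosive (sonority 1).
/s/ is a fricative (sonority 3).
/θ/ is a fricative (sonority 3).
/ɣ/ is a fricative (sonority 3).
/g/→/k/: 1→1 (plateau) — violation.
/k/→/s/: 1→3 (does not fall) — violation.
/s/→/θ/: 3→3 (plateau) — violation.
/θ/→/ɣ/: 3→3 (plateau) — violation.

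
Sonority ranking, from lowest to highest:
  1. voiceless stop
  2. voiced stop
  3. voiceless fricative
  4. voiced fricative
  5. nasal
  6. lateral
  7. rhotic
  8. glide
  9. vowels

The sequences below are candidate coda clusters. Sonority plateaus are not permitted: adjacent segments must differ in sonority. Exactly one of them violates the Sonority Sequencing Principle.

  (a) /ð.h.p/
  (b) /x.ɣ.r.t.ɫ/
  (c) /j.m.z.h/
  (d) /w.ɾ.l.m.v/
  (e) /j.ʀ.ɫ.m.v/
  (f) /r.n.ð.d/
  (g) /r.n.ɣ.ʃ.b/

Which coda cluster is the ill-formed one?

b

(a) /ð.h.p/: profile 4-3-1 — obeys.
(b) /x.ɣ.r.t.ɫ/: profile 3-4-7-1-6 — violates.
(c) /j.m.z.h/: profile 8-5-4-3 — obeys.
(d) /w.ɾ.l.m.v/: profile 8-7-6-5-4 — obeys.
(e) /j.ʀ.ɫ.m.v/: profile 8-7-6-5-4 — obeys.
(f) /r.n.ð.d/: profile 7-5-4-2 — obeys.
(g) /r.n.ɣ.ʃ.b/: profile 7-5-4-3-2 — obeys.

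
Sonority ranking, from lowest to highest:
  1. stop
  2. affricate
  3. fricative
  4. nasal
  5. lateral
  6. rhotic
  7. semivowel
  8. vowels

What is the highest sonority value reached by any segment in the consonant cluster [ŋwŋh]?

/ŋ/: nasal = 4.
/w/: semivowel = 7.
/ŋ/: nasal = 4.
/h/: fricative = 3.
The maximum is 7.

7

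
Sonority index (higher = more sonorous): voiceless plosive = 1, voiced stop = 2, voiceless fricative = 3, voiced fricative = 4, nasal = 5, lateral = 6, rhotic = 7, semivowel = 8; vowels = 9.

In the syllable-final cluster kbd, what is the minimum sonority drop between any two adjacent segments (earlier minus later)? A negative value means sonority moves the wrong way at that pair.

/k/ — voiceless plosive, sonority 1.
/b/ — voiced stop, sonority 2.
/d/ — voiced stop, sonority 2.
/k/→/b/: change -1.
/b/→/d/: change +0.
Minimum = -1.

-1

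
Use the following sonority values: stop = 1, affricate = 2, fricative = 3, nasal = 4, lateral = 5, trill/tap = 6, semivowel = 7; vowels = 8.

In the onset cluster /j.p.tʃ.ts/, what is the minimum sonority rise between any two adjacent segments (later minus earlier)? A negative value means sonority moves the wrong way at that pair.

-6

/j/ — semivowel, sonority 7.
/p/ — stop, sonority 1.
/tʃ/ — affricate, sonority 2.
/ts/ — affricate, sonority 2.
/j/→/p/: change -6.
/p/→/tʃ/: change +1.
/tʃ/→/ts/: change +0.
Minimum = -6.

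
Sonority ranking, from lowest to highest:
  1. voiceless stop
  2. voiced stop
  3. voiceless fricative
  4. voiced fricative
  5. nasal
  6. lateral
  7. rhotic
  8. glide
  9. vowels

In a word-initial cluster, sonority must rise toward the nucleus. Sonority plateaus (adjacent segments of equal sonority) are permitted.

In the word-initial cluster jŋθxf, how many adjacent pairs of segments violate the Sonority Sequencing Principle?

/j/: glide = 8.
/ŋ/: nasal = 5.
/θ/: voiceless fricative = 3.
/x/: voiceless fricative = 3.
/f/: voiceless fricative = 3.
/j/→/ŋ/: 8→5 (does not rise) — violation.
/ŋ/→/θ/: 5→3 (does not rise) — violation.
/θ/→/x/: 3→3 (plateau, allowed) — ok.
/x/→/f/: 3→3 (plateau, allowed) — ok.

2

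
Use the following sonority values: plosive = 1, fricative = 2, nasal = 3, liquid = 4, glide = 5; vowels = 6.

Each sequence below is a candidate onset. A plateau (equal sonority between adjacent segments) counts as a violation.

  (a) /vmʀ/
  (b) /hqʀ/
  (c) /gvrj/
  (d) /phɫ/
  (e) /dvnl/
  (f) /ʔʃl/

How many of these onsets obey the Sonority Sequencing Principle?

5

(a) sonority 2-3-4: well-formed.
(b) sonority 2-1-4: ill-formed.
(c) sonority 1-2-4-5: well-formed.
(d) sonority 1-2-4: well-formed.
(e) sonority 1-2-3-4: well-formed.
(f) sonority 1-2-4: well-formed.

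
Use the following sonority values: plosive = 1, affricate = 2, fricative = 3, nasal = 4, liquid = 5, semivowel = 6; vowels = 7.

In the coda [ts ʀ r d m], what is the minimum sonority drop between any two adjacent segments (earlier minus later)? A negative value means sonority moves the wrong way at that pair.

/ts/ is an affricate (sonority 2).
/ʀ/ is a liquid (sonority 5).
/r/ is a liquid (sonority 5).
/d/ is a plosive (sonority 1).
/m/ is a nasal (sonority 4).
/ts/→/ʀ/: change -3.
/ʀ/→/r/: change +0.
/r/→/d/: change +4.
/d/→/m/: change -3.
Minimum = -3.

-3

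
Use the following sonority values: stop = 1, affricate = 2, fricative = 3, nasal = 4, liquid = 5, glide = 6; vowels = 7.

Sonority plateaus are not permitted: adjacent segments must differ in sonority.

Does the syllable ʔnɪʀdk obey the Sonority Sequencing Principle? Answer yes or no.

no

Onset: /ʔ/ is a stop (sonority 1), /n/ is a nasal (sonority 4); then the nucleus /ɪ/ (sonority 7).
Onset profile 1-4-7 — rises to the nucleus.
Coda: /ʀ/ is a liquid (sonority 5), /d/ is a stop (sonority 1), /k/ is a stop (sonority 1).
Coda profile 7-5-1-1 — does not strictly fall throughout.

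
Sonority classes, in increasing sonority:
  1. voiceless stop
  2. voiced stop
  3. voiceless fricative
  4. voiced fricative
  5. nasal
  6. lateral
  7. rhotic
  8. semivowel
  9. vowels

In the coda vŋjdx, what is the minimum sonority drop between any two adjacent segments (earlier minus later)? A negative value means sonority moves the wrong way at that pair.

/v/ — voiced fricative, sonority 4.
/ŋ/ — nasal, sonority 5.
/j/ — semivowel, sonority 8.
/d/ — voiced stop, sonority 2.
/x/ — voiceless fricative, sonority 3.
/v/→/ŋ/: change -1.
/ŋ/→/j/: change -3.
/j/→/d/: change +6.
/d/→/x/: change -1.
Minimum = -3.

-3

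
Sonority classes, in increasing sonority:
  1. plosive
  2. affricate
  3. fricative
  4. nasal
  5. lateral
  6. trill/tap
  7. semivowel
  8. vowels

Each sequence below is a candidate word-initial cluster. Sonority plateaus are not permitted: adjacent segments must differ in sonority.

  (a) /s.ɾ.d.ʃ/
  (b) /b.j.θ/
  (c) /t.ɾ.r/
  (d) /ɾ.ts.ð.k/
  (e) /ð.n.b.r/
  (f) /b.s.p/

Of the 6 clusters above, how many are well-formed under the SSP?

0

(a) sonority 3-6-1-3: ill-formed.
(b) sonority 1-7-3: ill-formed.
(c) sonority 1-6-6: ill-formed.
(d) sonority 6-2-3-1: ill-formed.
(e) sonority 3-4-1-6: ill-formed.
(f) sonority 1-3-1: ill-formed.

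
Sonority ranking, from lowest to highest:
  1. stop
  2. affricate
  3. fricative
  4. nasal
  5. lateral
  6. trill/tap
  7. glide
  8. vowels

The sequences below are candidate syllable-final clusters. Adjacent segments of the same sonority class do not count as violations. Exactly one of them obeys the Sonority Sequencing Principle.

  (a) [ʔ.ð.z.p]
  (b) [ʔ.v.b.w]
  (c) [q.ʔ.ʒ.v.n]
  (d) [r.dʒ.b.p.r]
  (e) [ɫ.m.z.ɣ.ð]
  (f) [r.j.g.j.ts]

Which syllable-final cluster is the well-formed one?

e

(a) [ʔ.ð.z.p]: profile 1-3-3-1 — violates.
(b) [ʔ.v.b.w]: profile 1-3-1-7 — violates.
(c) [q.ʔ.ʒ.v.n]: profile 1-1-3-3-4 — violates.
(d) [r.dʒ.b.p.r]: profile 6-2-1-1-6 — violates.
(e) [ɫ.m.z.ɣ.ð]: profile 5-4-3-3-3 — obeys.
(f) [r.j.g.j.ts]: profile 6-7-1-7-2 — violates.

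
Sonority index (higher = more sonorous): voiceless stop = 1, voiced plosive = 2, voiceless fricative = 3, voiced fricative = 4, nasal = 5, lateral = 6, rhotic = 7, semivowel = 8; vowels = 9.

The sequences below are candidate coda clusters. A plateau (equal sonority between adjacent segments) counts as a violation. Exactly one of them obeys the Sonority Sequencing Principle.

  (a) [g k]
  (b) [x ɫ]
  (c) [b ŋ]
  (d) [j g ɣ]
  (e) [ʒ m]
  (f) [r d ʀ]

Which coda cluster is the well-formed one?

a

(a) 2-1 → obeys
(b) 3-6 → violates
(c) 2-5 → violates
(d) 8-2-4 → violates
(e) 4-5 → violates
(f) 7-2-7 → violates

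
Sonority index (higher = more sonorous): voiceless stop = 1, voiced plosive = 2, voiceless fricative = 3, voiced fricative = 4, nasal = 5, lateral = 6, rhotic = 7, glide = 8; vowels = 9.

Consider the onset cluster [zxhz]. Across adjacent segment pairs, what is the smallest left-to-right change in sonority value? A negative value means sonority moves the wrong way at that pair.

/z/: voiced fricative = 4.
/x/: voiceless fricative = 3.
/h/: voiceless fricative = 3.
/z/: voiced fricative = 4.
/z/→/x/: change -1.
/x/→/h/: change +0.
/h/→/z/: change +1.
Minimum = -1.

-1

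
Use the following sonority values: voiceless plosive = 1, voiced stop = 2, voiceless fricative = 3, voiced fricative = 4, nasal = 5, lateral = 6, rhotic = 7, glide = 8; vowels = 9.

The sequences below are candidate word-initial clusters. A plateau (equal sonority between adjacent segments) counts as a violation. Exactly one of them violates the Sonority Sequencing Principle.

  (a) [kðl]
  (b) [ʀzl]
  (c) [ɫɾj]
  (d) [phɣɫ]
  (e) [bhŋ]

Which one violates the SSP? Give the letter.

b

(a) [kðl]: profile 1-4-6 — obeys.
(b) [ʀzl]: profile 7-4-6 — violates.
(c) [ɫɾj]: profile 6-7-8 — obeys.
(d) [phɣɫ]: profile 1-3-4-6 — obeys.
(e) [bhŋ]: profile 2-3-5 — obeys.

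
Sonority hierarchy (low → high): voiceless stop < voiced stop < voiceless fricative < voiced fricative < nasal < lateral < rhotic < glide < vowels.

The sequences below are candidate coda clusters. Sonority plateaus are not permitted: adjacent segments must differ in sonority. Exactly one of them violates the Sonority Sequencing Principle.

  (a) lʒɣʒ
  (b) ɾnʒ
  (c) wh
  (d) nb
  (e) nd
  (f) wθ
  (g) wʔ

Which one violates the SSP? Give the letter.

a

(a) 6-4-4-4 → violates
(b) 7-5-4 → obeys
(c) 8-3 → obeys
(d) 5-2 → obeys
(e) 5-2 → obeys
(f) 8-3 → obeys
(g) 8-1 → obeys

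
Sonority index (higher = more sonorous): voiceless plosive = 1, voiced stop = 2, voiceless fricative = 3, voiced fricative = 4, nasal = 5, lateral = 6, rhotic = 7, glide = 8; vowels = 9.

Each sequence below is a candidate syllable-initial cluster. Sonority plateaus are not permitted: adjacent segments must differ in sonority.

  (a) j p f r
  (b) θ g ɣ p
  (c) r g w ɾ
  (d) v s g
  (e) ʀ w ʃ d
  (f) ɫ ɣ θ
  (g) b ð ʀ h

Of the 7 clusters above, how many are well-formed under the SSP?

0

(a) j p f r: profile 8-1-3-7 — violates.
(b) θ g ɣ p: profile 3-2-4-1 — violates.
(c) r g w ɾ: profile 7-2-8-7 — violates.
(d) v s g: profile 4-3-2 — violates.
(e) ʀ w ʃ d: profile 7-8-3-2 — violates.
(f) ɫ ɣ θ: profile 6-4-3 — violates.
(g) b ð ʀ h: profile 2-4-7-3 — violates.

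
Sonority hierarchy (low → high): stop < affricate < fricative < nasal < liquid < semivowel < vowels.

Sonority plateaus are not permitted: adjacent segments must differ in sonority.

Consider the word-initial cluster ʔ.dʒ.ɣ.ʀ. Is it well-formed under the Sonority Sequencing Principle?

yes

/ʔ/ — stop, sonority 1.
/dʒ/ — affricate, sonority 2.
/ɣ/ — fricative, sonority 3.
/ʀ/ — liquid, sonority 5.
The profile 1-2-3-5 strictly rises, so the word-initial cluster satisfies the SSP.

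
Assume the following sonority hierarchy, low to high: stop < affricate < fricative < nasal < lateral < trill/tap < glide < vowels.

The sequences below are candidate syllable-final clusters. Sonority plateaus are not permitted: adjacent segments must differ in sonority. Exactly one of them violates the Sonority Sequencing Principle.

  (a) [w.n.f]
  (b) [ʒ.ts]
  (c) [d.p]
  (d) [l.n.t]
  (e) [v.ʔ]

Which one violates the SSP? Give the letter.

(a) [w.n.f]: profile 7-4-3 — obeys.
(b) [ʒ.ts]: profile 3-2 — obeys.
(c) [d.p]: profile 1-1 — violates.
(d) [l.n.t]: profile 5-4-1 — obeys.
(e) [v.ʔ]: profile 3-1 — obeys.

c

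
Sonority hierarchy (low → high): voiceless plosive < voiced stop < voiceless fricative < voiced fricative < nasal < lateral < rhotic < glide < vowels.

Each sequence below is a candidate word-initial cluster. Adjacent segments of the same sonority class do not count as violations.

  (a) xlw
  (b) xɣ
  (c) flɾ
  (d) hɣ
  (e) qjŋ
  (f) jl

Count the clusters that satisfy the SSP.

4

(a) xlw: profile 3-6-8 — obeys.
(b) xɣ: profile 3-4 — obeys.
(c) flɾ: profile 3-6-7 — obeys.
(d) hɣ: profile 3-4 — obeys.
(e) qjŋ: profile 1-8-5 — violates.
(f) jl: profile 8-6 — violates.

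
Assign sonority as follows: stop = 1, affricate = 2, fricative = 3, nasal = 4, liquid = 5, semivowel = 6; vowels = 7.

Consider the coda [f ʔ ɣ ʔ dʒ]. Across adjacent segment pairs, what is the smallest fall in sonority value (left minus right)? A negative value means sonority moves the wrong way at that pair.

/f/: fricative = 3.
/ʔ/: stop = 1.
/ɣ/: fricative = 3.
/ʔ/: stop = 1.
/dʒ/: affricate = 2.
/f/→/ʔ/: change +2.
/ʔ/→/ɣ/: change -2.
/ɣ/→/ʔ/: change +2.
/ʔ/→/dʒ/: change -1.
Minimum = -2.

-2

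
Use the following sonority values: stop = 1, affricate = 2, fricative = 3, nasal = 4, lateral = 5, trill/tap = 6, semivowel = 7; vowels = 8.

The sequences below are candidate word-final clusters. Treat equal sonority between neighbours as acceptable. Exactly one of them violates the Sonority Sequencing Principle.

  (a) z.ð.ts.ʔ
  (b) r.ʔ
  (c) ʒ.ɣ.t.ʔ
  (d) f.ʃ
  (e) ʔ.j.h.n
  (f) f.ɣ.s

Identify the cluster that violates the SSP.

(a) z.ð.ts.ʔ: profile 3-3-2-1 — obeys.
(b) r.ʔ: profile 6-1 — obeys.
(c) ʒ.ɣ.t.ʔ: profile 3-3-1-1 — obeys.
(d) f.ʃ: profile 3-3 — obeys.
(e) ʔ.j.h.n: profile 1-7-3-4 — violates.
(f) f.ɣ.s: profile 3-3-3 — obeys.

e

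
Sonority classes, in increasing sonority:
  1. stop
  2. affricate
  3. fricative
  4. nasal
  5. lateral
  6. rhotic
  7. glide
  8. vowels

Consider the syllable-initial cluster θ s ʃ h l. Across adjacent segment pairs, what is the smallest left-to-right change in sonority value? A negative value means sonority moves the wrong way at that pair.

/θ/ is a fricative (sonority 3).
/s/ is a fricative (sonority 3).
/ʃ/ is a fricative (sonority 3).
/h/ is a fricative (sonority 3).
/l/ is a lateral (sonority 5).
/θ/→/s/: change +0.
/s/→/ʃ/: change +0.
/ʃ/→/h/: change +0.
/h/→/l/: change +2.
Minimum = 0.

0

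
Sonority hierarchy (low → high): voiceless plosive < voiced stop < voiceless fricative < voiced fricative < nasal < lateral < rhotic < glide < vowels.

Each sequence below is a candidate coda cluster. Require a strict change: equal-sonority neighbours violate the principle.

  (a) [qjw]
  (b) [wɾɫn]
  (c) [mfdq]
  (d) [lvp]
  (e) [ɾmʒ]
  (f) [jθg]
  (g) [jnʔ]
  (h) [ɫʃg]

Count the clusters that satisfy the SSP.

7

(a) sonority 1-8-8: ill-formed.
(b) sonority 8-7-6-5: well-formed.
(c) sonority 5-3-2-1: well-formed.
(d) sonority 6-4-1: well-formed.
(e) sonority 7-5-4: well-formed.
(f) sonority 8-3-2: well-formed.
(g) sonority 8-5-1: well-formed.
(h) sonority 6-3-2: well-formed.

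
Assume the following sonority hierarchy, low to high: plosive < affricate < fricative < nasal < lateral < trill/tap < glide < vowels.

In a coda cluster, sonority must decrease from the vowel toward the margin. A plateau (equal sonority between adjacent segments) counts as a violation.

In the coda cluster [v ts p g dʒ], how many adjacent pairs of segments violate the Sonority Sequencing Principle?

/v/ — fricative, sonority 3.
/ts/ — affricate, sonority 2.
/p/ — plosive, sonority 1.
/g/ — plosive, sonority 1.
/dʒ/ — affricate, sonority 2.
/v/→/ts/: 3→2 (falls) — ok.
/ts/→/p/: 2→1 (falls) — ok.
/p/→/g/: 1→1 (plateau) — violation.
/g/→/dʒ/: 1→2 (does not fall) — violation.

2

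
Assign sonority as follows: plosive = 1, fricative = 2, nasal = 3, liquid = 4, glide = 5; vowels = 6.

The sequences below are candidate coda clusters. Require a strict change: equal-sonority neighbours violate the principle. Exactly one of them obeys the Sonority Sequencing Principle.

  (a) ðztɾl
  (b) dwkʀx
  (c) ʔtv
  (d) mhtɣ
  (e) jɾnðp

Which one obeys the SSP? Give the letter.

(a) 2-2-1-4-4 → violates
(b) 1-5-1-4-2 → violates
(c) 1-1-2 → violates
(d) 3-2-1-2 → violates
(e) 5-4-3-2-1 → obeys

e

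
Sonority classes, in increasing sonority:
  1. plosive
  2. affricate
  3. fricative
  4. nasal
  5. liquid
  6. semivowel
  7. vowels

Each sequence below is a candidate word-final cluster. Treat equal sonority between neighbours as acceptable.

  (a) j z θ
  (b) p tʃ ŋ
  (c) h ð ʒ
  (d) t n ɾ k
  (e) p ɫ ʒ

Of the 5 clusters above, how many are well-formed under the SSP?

2

(a) j z θ: profile 6-3-3 — obeys.
(b) p tʃ ŋ: profile 1-2-4 — violates.
(c) h ð ʒ: profile 3-3-3 — obeys.
(d) t n ɾ k: profile 1-4-5-1 — violates.
(e) p ɫ ʒ: profile 1-5-3 — violates.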